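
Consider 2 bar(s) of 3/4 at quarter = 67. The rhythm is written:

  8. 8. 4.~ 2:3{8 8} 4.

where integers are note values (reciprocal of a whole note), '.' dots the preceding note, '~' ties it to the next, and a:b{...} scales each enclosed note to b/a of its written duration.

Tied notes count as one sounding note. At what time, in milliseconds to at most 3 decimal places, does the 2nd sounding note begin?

1. 0.0ms @ 0 + 671.642ms (3/4)
2. 671.642ms @ 3/4 + 671.642ms (3/4)
3. 1343.284ms @ 3/2 + 2014.925ms (9/4)
4. 3358.209ms @ 15/4 + 671.642ms (3/4)
5. 4029.851ms @ 9/2 + 1343.284ms (3/2)

note 2 onset = 3/4b = 671.642ms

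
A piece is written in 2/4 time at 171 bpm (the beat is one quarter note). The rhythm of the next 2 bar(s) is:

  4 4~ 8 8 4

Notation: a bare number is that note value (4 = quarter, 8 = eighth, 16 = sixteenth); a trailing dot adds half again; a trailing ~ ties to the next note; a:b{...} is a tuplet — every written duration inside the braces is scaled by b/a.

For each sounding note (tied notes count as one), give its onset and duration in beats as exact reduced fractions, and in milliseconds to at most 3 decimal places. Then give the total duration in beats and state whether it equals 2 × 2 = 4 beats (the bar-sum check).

1) 0.0ms=0b +350.877ms=1b
2) 350.877ms=1b +526.316ms=3/2b
3) 877.193ms=5/2b +175.439ms=1/2b
4) 1052.632ms=3b +350.877ms=1b
Σ=4b of 4 (171bpm 2/4) — PASS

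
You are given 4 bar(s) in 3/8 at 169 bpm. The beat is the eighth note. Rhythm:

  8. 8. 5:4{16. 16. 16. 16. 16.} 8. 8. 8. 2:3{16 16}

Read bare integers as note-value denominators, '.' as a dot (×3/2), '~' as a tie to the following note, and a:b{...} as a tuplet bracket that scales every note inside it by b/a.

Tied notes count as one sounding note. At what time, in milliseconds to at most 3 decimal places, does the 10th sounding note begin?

1. 0.0ms @ 0 + 532.544ms (3/2)
2. 532.544ms @ 3/2 + 532.544ms (3/2)
3. 1065.089ms @ 3 + 213.018ms (3/5)
4. 1278.107ms @ 18/5 + 213.018ms (3/5)
5. 1491.124ms @ 21/5 + 213.018ms (3/5)
6. 1704.142ms @ 24/5 + 213.018ms (3/5)
7. 1917.16ms @ 27/5 + 213.018ms (3/5)
8. 2130.178ms @ 6 + 532.544ms (3/2)
9. 2662.722ms @ 15/2 + 532.544ms (3/2)
10. 3195.266ms @ 9 + 532.544ms (3/2)
11. 3727.811ms @ 21/2 + 266.272ms (3/4)
12. 3994.083ms @ 45/4 + 266.272ms (3/4)

note 10 onset = 9b = 3195.266ms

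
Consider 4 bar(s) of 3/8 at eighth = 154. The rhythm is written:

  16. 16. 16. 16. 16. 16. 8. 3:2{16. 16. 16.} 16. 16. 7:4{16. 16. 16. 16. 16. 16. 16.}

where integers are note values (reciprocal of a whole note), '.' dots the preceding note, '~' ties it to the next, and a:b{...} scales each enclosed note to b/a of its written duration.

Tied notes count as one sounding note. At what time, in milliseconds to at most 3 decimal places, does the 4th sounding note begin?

note 4 onset = 9/4b = 876.623ms

1. 0.0ms @ 0 + 292.208ms (3/4)
2. 292.208ms @ 3/4 + 292.208ms (3/4)
3. 584.416ms @ 3/2 + 292.208ms (3/4)
4. 876.623ms @ 9/4 + 292.208ms (3/4)
5. 1168.831ms @ 3 + 292.208ms (3/4)
6. 1461.039ms @ 15/4 + 292.208ms (3/4)
7. 1753.247ms @ 9/2 + 584.416ms (3/2)
8. 2337.662ms @ 6 + 194.805ms (1/2)
9. 2532.468ms @ 13/2 + 194.805ms (1/2)
10. 2727.273ms @ 7 + 194.805ms (1/2)
11. 2922.078ms @ 15/2 + 292.208ms (3/4)
12. 3214.286ms @ 33/4 + 292.208ms (3/4)
13. 3506.494ms @ 9 + 166.976ms (3/7)
14. 3673.469ms @ 66/7 + 166.976ms (3/7)
15. 3840.445ms @ 69/7 + 166.976ms (3/7)
16. 4007.421ms @ 72/7 + 166.976ms (3/7)
17. 4174.397ms @ 75/7 + 166.976ms (3/7)
18. 4341.373ms @ 78/7 + 166.976ms (3/7)
19. 4508.349ms @ 81/7 + 166.976ms (3/7)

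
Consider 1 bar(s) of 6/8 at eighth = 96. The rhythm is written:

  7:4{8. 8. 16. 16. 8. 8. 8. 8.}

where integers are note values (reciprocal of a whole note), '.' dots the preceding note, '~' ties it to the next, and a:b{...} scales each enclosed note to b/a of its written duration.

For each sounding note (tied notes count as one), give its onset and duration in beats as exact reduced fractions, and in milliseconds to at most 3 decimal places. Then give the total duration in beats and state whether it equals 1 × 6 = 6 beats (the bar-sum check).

1) 0.0ms=0b +535.714ms=6/7b
2) 535.714ms=6/7b +535.714ms=6/7b
3) 1071.429ms=12/7b +267.857ms=3/7b
4) 1339.286ms=15/7b +267.857ms=3/7b
5) 1607.143ms=18/7b +535.714ms=6/7b
6) 2142.857ms=24/7b +535.714ms=6/7b
7) 2678.571ms=30/7b +535.714ms=6/7b
8) 3214.286ms=36/7b +535.714ms=6/7b
Σ=6b of 6 (96bpm 6/8) — PASS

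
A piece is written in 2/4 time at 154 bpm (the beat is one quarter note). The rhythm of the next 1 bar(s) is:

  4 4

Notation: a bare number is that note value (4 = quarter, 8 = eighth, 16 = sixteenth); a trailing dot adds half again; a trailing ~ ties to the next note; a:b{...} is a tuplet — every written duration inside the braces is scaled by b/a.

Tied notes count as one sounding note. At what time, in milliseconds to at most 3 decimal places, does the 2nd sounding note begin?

1. 0.0ms @ 0 + 389.61ms (1)
2. 389.61ms @ 1 + 389.61ms (1)

note 2 onset = 1b = 389.61ms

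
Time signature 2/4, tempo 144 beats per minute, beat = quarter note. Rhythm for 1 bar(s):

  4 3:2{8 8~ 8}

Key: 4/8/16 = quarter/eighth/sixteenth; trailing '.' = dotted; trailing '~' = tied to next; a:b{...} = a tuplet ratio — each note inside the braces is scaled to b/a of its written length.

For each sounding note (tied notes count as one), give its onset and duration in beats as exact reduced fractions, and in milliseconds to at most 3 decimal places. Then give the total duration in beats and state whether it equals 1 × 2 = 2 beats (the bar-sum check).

1) 0.0ms=0b +416.667ms=1b
2) 416.667ms=1b +138.889ms=1/3b
3) 555.556ms=4/3b +277.778ms=2/3b
Σ=2b of 2 (144bpm 2/4) — PASS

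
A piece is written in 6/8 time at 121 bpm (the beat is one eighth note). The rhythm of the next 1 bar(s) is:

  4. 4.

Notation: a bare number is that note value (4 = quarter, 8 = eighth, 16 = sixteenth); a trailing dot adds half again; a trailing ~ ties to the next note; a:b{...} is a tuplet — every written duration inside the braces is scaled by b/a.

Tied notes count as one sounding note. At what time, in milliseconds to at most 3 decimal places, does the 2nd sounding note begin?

1. 0.0ms @ 0 + 1487.603ms (3)
2. 1487.603ms @ 3 + 1487.603ms (3)

note 2 onset = 3b = 1487.603ms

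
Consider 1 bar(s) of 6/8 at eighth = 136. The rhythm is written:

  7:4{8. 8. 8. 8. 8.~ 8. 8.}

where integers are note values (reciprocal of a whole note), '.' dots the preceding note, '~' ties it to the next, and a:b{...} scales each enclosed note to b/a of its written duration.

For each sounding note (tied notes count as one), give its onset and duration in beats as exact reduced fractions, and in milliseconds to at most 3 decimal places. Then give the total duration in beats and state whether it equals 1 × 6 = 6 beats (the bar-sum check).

1) 0.0ms=0b +378.151ms=6/7b
2) 378.151ms=6/7b +378.151ms=6/7b
3) 756.303ms=12/7b +378.151ms=6/7b
4) 1134.454ms=18/7b +378.151ms=6/7b
5) 1512.605ms=24/7b +756.303ms=12/7b
6) 2268.908ms=36/7b +378.151ms=6/7b
Σ=6b of 6 (136bpm 6/8) — PASS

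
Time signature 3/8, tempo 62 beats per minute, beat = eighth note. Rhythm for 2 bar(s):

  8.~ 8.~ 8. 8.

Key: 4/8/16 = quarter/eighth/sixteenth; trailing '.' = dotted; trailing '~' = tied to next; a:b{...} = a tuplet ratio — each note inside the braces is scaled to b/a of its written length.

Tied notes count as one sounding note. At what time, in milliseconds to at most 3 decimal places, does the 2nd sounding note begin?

1. 0.0ms @ 0 + 4354.839ms (9/2)
2. 4354.839ms @ 9/2 + 1451.613ms (3/2)

note 2 onset = 9/2b = 4354.839ms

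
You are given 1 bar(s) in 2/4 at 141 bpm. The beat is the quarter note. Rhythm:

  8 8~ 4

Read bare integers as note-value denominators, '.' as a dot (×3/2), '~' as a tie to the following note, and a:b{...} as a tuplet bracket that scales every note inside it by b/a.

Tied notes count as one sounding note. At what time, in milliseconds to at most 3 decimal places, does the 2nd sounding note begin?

note 2 onset = 1/2b = 212.766ms

1. 0.0ms @ 0 + 212.766ms (1/2)
2. 212.766ms @ 1/2 + 638.298ms (3/2)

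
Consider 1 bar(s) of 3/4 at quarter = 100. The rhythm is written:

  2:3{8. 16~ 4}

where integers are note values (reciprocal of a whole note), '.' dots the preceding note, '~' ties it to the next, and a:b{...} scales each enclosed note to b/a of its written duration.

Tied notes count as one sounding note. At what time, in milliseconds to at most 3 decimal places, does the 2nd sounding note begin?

1. 0.0ms @ 0 + 675.0ms (9/8)
2. 675.0ms @ 9/8 + 1125.0ms (15/8)

note 2 onset = 9/8b = 675.0ms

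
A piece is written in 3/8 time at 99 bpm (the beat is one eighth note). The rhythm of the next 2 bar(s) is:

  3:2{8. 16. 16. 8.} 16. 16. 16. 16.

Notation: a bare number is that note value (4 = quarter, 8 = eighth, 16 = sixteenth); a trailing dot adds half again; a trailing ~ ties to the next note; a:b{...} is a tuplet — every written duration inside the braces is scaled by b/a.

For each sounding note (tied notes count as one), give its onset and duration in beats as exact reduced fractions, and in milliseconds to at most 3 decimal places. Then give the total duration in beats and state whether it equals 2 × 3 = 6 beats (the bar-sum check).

1) 0.0ms=0b +606.061ms=1b
2) 606.061ms=1b +303.03ms=1/2b
3) 909.091ms=3/2b +303.03ms=1/2b
4) 1212.121ms=2b +606.061ms=1b
5) 1818.182ms=3b +454.545ms=3/4b
6) 2272.727ms=15/4b +454.545ms=3/4b
7) 2727.273ms=9/2b +454.545ms=3/4b
8) 3181.818ms=21/4b +454.545ms=3/4b
Σ=6b of 6 (99bpm 3/8) — PASS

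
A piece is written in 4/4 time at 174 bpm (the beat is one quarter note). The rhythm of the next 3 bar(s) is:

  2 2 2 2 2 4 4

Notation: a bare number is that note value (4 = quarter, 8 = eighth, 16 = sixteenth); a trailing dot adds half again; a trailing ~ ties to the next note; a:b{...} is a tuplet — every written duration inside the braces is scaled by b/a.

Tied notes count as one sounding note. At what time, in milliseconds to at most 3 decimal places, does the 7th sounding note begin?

note 7 onset = 11b = 3793.103ms

1. 0.0ms @ 0 + 689.655ms (2)
2. 689.655ms @ 2 + 689.655ms (2)
3. 1379.31ms @ 4 + 689.655ms (2)
4. 2068.966ms @ 6 + 689.655ms (2)
5. 2758.621ms @ 8 + 689.655ms (2)
6. 3448.276ms @ 10 + 344.828ms (1)
7. 3793.103ms @ 11 + 344.828ms (1)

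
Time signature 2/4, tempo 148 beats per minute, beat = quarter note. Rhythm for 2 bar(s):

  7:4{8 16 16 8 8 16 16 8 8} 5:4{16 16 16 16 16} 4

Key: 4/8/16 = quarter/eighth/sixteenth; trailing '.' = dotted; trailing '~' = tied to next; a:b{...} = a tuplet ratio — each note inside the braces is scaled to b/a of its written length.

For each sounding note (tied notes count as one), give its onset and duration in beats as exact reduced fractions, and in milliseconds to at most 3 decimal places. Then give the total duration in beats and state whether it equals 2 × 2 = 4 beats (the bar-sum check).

1) 0.0ms=0b +115.83ms=2/7b
2) 115.83ms=2/7b +57.915ms=1/7b
3) 173.745ms=3/7b +57.915ms=1/7b
4) 231.66ms=4/7b +115.83ms=2/7b
5) 347.49ms=6/7b +115.83ms=2/7b
6) 463.32ms=8/7b +57.915ms=1/7b
7) 521.236ms=9/7b +57.915ms=1/7b
8) 579.151ms=10/7b +115.83ms=2/7b
9) 694.981ms=12/7b +115.83ms=2/7b
10) 810.811ms=2b +81.081ms=1/5b
11) 891.892ms=11/5b +81.081ms=1/5b
12) 972.973ms=12/5b +81.081ms=1/5b
13) 1054.054ms=13/5b +81.081ms=1/5b
14) 1135.135ms=14/5b +81.081ms=1/5b
15) 1216.216ms=3b +405.405ms=1b
Σ=4b of 4 (148bpm 2/4) — PASS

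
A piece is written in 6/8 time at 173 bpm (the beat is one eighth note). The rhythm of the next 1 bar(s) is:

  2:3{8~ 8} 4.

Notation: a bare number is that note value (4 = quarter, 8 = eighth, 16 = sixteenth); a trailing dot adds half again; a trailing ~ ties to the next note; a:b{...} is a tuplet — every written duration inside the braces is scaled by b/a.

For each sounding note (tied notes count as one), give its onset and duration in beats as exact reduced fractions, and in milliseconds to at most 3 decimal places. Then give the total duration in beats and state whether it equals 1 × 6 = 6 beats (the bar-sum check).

1) 0.0ms=0b +1040.462ms=3b
2) 1040.462ms=3b +1040.462ms=3b
Σ=6b of 6 (173bpm 6/8) — PASS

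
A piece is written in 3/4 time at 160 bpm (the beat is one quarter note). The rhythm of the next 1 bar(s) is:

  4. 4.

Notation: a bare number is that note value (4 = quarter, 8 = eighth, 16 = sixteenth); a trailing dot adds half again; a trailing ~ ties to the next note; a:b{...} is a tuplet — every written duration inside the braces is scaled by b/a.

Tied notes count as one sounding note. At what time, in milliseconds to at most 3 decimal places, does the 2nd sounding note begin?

1. 0.0ms @ 0 + 562.5ms (3/2)
2. 562.5ms @ 3/2 + 562.5ms (3/2)

note 2 onset = 3/2b = 562.5ms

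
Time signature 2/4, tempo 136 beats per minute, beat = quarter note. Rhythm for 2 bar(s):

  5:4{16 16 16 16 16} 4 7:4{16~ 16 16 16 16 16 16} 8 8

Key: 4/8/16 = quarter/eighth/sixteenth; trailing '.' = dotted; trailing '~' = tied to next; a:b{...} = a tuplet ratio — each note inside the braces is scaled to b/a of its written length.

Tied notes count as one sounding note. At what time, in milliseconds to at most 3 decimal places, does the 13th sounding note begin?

note 13 onset = 3b = 1323.529ms

1. 0.0ms @ 0 + 88.235ms (1/5)
2. 88.235ms @ 1/5 + 88.235ms (1/5)
3. 176.471ms @ 2/5 + 88.235ms (1/5)
4. 264.706ms @ 3/5 + 88.235ms (1/5)
5. 352.941ms @ 4/5 + 88.235ms (1/5)
6. 441.176ms @ 1 + 441.176ms (1)
7. 882.353ms @ 2 + 126.05ms (2/7)
8. 1008.403ms @ 16/7 + 63.025ms (1/7)
9. 1071.429ms @ 17/7 + 63.025ms (1/7)
10. 1134.454ms @ 18/7 + 63.025ms (1/7)
11. 1197.479ms @ 19/7 + 63.025ms (1/7)
12. 1260.504ms @ 20/7 + 63.025ms (1/7)
13. 1323.529ms @ 3 + 220.588ms (1/2)
14. 1544.118ms @ 7/2 + 220.588ms (1/2)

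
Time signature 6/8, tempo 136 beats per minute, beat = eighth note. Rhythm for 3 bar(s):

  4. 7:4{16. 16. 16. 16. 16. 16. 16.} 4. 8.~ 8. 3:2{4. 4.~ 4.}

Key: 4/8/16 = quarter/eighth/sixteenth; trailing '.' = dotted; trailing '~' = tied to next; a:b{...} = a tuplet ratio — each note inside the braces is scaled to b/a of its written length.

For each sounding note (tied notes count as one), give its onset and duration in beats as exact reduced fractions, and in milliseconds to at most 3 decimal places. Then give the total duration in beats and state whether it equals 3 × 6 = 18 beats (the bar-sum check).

1) 0.0ms=0b +1323.529ms=3b
2) 1323.529ms=3b +189.076ms=3/7b
3) 1512.605ms=24/7b +189.076ms=3/7b
4) 1701.681ms=27/7b +189.076ms=3/7b
5) 1890.756ms=30/7b +189.076ms=3/7b
6) 2079.832ms=33/7b +189.076ms=3/7b
7) 2268.908ms=36/7b +189.076ms=3/7b
8) 2457.983ms=39/7b +189.076ms=3/7b
9) 2647.059ms=6b +1323.529ms=3b
10) 3970.588ms=9b +1323.529ms=3b
11) 5294.118ms=12b +882.353ms=2b
12) 6176.471ms=14b +1764.706ms=4b
Σ=18b of 18 (136bpm 6/8) — PASS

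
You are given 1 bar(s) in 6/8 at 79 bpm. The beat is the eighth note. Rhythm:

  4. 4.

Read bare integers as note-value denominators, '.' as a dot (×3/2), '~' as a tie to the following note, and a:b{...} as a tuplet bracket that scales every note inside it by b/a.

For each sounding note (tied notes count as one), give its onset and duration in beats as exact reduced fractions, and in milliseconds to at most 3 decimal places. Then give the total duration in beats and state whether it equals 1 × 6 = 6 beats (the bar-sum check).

1) 0.0ms=0b +2278.481ms=3b
2) 2278.481ms=3b +2278.481ms=3b
Σ=6b of 6 (79bpm 6/8) — PASS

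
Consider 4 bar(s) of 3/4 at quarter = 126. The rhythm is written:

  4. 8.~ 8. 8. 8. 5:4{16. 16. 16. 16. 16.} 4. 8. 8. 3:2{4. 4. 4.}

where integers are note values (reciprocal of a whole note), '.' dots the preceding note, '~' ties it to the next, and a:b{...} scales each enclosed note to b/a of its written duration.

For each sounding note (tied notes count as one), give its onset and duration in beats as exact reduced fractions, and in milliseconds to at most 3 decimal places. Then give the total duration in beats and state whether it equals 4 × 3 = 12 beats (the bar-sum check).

1) 0.0ms=0b +714.286ms=3/2b
2) 714.286ms=3/2b +714.286ms=3/2b
3) 1428.571ms=3b +357.143ms=3/4b
4) 1785.714ms=15/4b +357.143ms=3/4b
5) 2142.857ms=9/2b +142.857ms=3/10b
6) 2285.714ms=24/5b +142.857ms=3/10b
7) 2428.571ms=51/10b +142.857ms=3/10b
8) 2571.429ms=27/5b +142.857ms=3/10b
9) 2714.286ms=57/10b +142.857ms=3/10b
10) 2857.143ms=6b +714.286ms=3/2b
11) 3571.429ms=15/2b +357.143ms=3/4b
12) 3928.571ms=33/4b +357.143ms=3/4b
13) 4285.714ms=9b +476.19ms=1b
14) 4761.905ms=10b +476.19ms=1b
15) 5238.095ms=11b +476.19ms=1b
Σ=12b of 12 (126bpm 3/4) — PASS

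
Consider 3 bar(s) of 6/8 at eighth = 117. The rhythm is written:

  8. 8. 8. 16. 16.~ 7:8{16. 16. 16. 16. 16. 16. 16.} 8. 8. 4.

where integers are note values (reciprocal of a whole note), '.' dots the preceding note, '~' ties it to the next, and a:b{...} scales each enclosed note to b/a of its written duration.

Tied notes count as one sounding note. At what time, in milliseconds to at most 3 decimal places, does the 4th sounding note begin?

1. 0.0ms @ 0 + 769.231ms (3/2)
2. 769.231ms @ 3/2 + 769.231ms (3/2)
3. 1538.462ms @ 3 + 769.231ms (3/2)
4. 2307.692ms @ 9/2 + 384.615ms (3/4)
5. 2692.308ms @ 21/4 + 824.176ms (45/28)
6. 3516.484ms @ 48/7 + 439.56ms (6/7)
7. 3956.044ms @ 54/7 + 439.56ms (6/7)
8. 4395.604ms @ 60/7 + 439.56ms (6/7)
9. 4835.165ms @ 66/7 + 439.56ms (6/7)
10. 5274.725ms @ 72/7 + 439.56ms (6/7)
11. 5714.286ms @ 78/7 + 439.56ms (6/7)
12. 6153.846ms @ 12 + 769.231ms (3/2)
13. 6923.077ms @ 27/2 + 769.231ms (3/2)
14. 7692.308ms @ 15 + 1538.462ms (3)

note 4 onset = 9/2b = 2307.692ms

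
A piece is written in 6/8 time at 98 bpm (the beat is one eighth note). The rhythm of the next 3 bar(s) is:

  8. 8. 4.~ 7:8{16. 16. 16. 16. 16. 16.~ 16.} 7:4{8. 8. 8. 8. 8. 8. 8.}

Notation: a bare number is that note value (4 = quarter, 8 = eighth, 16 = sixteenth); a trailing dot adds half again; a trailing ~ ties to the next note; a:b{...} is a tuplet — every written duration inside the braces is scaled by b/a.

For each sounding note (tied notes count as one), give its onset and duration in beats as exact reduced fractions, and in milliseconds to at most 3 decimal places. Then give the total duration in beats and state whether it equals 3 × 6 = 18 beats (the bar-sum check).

1) 0.0ms=0b +918.367ms=3/2b
2) 918.367ms=3/2b +918.367ms=3/2b
3) 1836.735ms=3b +2361.516ms=27/7b
4) 4198.251ms=48/7b +524.781ms=6/7b
5) 4723.032ms=54/7b +524.781ms=6/7b
6) 5247.813ms=60/7b +524.781ms=6/7b
7) 5772.595ms=66/7b +524.781ms=6/7b
8) 6297.376ms=72/7b +1049.563ms=12/7b
9) 7346.939ms=12b +524.781ms=6/7b
10) 7871.72ms=90/7b +524.781ms=6/7b
11) 8396.501ms=96/7b +524.781ms=6/7b
12) 8921.283ms=102/7b +524.781ms=6/7b
13) 9446.064ms=108/7b +524.781ms=6/7b
14) 9970.845ms=114/7b +524.781ms=6/7b
15) 10495.627ms=120/7b +524.781ms=6/7b
Σ=18b of 18 (98bpm 6/8) — PASS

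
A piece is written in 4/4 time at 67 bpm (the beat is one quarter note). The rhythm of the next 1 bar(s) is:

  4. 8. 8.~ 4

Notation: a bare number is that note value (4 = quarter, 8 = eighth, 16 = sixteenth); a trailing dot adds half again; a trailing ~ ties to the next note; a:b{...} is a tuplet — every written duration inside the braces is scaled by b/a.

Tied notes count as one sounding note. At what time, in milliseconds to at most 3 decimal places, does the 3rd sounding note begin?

note 3 onset = 9/4b = 2014.925ms

1. 0.0ms @ 0 + 1343.284ms (3/2)
2. 1343.284ms @ 3/2 + 671.642ms (3/4)
3. 2014.925ms @ 9/4 + 1567.164ms (7/4)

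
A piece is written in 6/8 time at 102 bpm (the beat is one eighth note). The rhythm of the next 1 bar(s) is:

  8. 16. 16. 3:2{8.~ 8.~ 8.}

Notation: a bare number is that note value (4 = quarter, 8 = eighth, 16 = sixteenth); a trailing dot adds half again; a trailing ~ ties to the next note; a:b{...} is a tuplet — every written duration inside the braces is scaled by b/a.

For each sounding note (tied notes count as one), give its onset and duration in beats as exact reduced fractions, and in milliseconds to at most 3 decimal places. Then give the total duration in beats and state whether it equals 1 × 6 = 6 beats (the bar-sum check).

1) 0.0ms=0b +882.353ms=3/2b
2) 882.353ms=3/2b +441.176ms=3/4b
3) 1323.529ms=9/4b +441.176ms=3/4b
4) 1764.706ms=3b +1764.706ms=3b
Σ=6b of 6 (102bpm 6/8) — PASS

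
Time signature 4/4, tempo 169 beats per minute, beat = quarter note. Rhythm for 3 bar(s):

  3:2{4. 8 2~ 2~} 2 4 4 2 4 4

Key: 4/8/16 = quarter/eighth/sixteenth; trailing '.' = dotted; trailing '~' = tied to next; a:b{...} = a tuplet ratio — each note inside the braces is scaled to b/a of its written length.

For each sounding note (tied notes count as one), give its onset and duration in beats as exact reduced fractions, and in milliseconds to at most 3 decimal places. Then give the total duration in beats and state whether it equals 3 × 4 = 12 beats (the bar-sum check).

1) 0.0ms=0b +355.03ms=1b
2) 355.03ms=1b +118.343ms=1/3b
3) 473.373ms=4/3b +1656.805ms=14/3b
4) 2130.178ms=6b +355.03ms=1b
5) 2485.207ms=7b +355.03ms=1b
6) 2840.237ms=8b +710.059ms=2b
7) 3550.296ms=10b +355.03ms=1b
8) 3905.325ms=11b +355.03ms=1b
Σ=12b of 12 (169bpm 4/4) — PASS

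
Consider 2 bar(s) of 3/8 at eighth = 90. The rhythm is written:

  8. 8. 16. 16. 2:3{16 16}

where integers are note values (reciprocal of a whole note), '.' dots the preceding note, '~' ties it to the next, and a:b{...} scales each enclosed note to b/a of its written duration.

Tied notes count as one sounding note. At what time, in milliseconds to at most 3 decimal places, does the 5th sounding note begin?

note 5 onset = 9/2b = 3000.0ms

1. 0.0ms @ 0 + 1000.0ms (3/2)
2. 1000.0ms @ 3/2 + 1000.0ms (3/2)
3. 2000.0ms @ 3 + 500.0ms (3/4)
4. 2500.0ms @ 15/4 + 500.0ms (3/4)
5. 3000.0ms @ 9/2 + 500.0ms (3/4)
6. 3500.0ms @ 21/4 + 500.0ms (3/4)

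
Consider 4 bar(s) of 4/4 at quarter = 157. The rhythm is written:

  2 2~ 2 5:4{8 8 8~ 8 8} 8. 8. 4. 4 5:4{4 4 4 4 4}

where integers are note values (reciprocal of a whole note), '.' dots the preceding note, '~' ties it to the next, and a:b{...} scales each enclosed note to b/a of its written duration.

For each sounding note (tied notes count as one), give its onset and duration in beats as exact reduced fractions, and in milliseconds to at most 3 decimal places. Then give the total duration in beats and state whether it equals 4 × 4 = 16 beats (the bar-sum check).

1) 0.0ms=0b +764.331ms=2b
2) 764.331ms=2b +1528.662ms=4b
3) 2292.994ms=6b +152.866ms=2/5b
4) 2445.86ms=32/5b +152.866ms=2/5b
5) 2598.726ms=34/5b +305.732ms=4/5b
6) 2904.459ms=38/5b +152.866ms=2/5b
7) 3057.325ms=8b +286.624ms=3/4b
8) 3343.949ms=35/4b +286.624ms=3/4b
9) 3630.573ms=19/2b +573.248ms=3/2b
10) 4203.822ms=11b +382.166ms=1b
11) 4585.987ms=12b +305.732ms=4/5b
12) 4891.72ms=64/5b +305.732ms=4/5b
13) 5197.452ms=68/5b +305.732ms=4/5b
14) 5503.185ms=72/5b +305.732ms=4/5b
15) 5808.917ms=76/5b +305.732ms=4/5b
Σ=16b of 16 (157bpm 4/4) — PASS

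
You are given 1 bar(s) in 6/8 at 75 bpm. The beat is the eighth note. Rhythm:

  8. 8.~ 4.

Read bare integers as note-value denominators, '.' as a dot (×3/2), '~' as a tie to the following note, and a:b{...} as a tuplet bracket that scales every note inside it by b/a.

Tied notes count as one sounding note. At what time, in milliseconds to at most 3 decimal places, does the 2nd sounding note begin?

note 2 onset = 3/2b = 1200.0ms

1. 0.0ms @ 0 + 1200.0ms (3/2)
2. 1200.0ms @ 3/2 + 3600.0ms (9/2)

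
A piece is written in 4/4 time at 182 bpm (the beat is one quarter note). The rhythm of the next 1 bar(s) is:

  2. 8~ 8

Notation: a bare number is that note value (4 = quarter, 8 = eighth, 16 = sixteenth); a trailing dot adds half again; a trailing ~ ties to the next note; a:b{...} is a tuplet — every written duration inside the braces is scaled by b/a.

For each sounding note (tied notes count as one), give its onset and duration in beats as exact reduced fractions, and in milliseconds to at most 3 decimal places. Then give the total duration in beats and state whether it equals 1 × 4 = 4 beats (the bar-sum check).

1) 0.0ms=0b +989.011ms=3b
2) 989.011ms=3b +329.67ms=1b
Σ=4b of 4 (182bpm 4/4) — PASS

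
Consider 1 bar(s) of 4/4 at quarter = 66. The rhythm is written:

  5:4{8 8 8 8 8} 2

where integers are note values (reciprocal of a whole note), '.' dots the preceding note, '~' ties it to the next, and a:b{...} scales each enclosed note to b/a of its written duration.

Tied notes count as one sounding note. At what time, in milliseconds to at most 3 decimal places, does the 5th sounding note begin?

note 5 onset = 8/5b = 1454.545ms

1. 0.0ms @ 0 + 363.636ms (2/5)
2. 363.636ms @ 2/5 + 363.636ms (2/5)
3. 727.273ms @ 4/5 + 363.636ms (2/5)
4. 1090.909ms @ 6/5 + 363.636ms (2/5)
5. 1454.545ms @ 8/5 + 363.636ms (2/5)
6. 1818.182ms @ 2 + 1818.182ms (2)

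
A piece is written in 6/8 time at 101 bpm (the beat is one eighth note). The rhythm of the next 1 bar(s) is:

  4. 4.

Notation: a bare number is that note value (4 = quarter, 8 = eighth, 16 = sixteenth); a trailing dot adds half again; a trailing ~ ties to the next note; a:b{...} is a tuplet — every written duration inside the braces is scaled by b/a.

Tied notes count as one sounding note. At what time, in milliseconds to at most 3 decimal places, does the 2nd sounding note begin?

note 2 onset = 3b = 1782.178ms

1. 0.0ms @ 0 + 1782.178ms (3)
2. 1782.178ms @ 3 + 1782.178ms (3)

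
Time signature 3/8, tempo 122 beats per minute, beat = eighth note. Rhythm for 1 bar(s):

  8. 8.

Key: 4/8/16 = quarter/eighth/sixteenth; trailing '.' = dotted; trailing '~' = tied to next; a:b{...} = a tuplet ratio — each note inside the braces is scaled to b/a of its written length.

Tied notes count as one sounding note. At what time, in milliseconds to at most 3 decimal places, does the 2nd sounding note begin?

1. 0.0ms @ 0 + 737.705ms (3/2)
2. 737.705ms @ 3/2 + 737.705ms (3/2)

note 2 onset = 3/2b = 737.705ms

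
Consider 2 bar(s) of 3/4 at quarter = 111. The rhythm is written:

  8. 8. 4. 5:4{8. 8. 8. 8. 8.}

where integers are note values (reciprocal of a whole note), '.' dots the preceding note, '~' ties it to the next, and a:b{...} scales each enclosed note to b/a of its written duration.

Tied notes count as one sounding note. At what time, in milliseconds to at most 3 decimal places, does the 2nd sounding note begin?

1. 0.0ms @ 0 + 405.405ms (3/4)
2. 405.405ms @ 3/4 + 405.405ms (3/4)
3. 810.811ms @ 3/2 + 810.811ms (3/2)
4. 1621.622ms @ 3 + 324.324ms (3/5)
5. 1945.946ms @ 18/5 + 324.324ms (3/5)
6. 2270.27ms @ 21/5 + 324.324ms (3/5)
7. 2594.595ms @ 24/5 + 324.324ms (3/5)
8. 2918.919ms @ 27/5 + 324.324ms (3/5)

note 2 onset = 3/4b = 405.405ms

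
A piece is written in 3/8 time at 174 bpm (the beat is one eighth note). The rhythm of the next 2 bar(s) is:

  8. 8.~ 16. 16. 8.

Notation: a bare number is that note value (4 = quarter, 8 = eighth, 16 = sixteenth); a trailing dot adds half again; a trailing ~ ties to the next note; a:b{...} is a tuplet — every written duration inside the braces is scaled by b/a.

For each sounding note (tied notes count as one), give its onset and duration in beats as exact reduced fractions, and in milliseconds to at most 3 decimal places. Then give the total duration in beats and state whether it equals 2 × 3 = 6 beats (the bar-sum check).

1) 0.0ms=0b +517.241ms=3/2b
2) 517.241ms=3/2b +775.862ms=9/4b
3) 1293.103ms=15/4b +258.621ms=3/4b
4) 1551.724ms=9/2b +517.241ms=3/2b
Σ=6b of 6 (174bpm 3/8) — PASS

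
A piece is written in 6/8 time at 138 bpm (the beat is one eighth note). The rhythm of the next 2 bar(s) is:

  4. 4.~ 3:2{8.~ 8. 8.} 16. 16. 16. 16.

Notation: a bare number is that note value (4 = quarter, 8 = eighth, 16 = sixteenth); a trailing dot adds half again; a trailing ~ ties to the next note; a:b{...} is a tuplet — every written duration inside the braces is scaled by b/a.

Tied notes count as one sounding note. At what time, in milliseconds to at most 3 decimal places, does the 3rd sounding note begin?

1. 0.0ms @ 0 + 1304.348ms (3)
2. 1304.348ms @ 3 + 2173.913ms (5)
3. 3478.261ms @ 8 + 434.783ms (1)
4. 3913.043ms @ 9 + 326.087ms (3/4)
5. 4239.13ms @ 39/4 + 326.087ms (3/4)
6. 4565.217ms @ 21/2 + 326.087ms (3/4)
7. 4891.304ms @ 45/4 + 326.087ms (3/4)

note 3 onset = 8b = 3478.261ms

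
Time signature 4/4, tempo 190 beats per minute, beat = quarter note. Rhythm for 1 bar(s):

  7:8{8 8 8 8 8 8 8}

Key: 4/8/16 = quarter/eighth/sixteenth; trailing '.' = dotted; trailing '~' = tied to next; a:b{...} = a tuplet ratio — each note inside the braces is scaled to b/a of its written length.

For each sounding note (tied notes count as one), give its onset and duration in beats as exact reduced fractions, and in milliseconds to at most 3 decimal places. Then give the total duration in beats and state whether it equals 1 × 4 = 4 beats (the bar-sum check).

1) 0.0ms=0b +180.451ms=4/7b
2) 180.451ms=4/7b +180.451ms=4/7b
3) 360.902ms=8/7b +180.451ms=4/7b
4) 541.353ms=12/7b +180.451ms=4/7b
5) 721.805ms=16/7b +180.451ms=4/7b
6) 902.256ms=20/7b +180.451ms=4/7b
7) 1082.707ms=24/7b +180.451ms=4/7b
Σ=4b of 4 (190bpm 4/4) — PASS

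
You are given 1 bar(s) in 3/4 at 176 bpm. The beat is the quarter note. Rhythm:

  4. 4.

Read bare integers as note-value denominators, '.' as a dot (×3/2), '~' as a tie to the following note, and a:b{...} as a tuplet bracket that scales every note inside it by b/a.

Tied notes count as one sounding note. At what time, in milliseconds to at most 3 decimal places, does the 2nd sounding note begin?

note 2 onset = 3/2b = 511.364ms

1. 0.0ms @ 0 + 511.364ms (3/2)
2. 511.364ms @ 3/2 + 511.364ms (3/2)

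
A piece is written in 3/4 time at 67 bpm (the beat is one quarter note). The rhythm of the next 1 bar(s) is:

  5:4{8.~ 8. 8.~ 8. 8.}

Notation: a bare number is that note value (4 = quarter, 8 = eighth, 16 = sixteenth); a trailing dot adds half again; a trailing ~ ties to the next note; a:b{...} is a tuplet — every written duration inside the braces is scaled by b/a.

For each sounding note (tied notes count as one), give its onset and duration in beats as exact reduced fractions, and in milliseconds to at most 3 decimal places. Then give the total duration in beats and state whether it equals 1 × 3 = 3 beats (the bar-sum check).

1) 0.0ms=0b +1074.627ms=6/5b
2) 1074.627ms=6/5b +1074.627ms=6/5b
3) 2149.254ms=12/5b +537.313ms=3/5b
Σ=3b of 3 (67bpm 3/4) — PASS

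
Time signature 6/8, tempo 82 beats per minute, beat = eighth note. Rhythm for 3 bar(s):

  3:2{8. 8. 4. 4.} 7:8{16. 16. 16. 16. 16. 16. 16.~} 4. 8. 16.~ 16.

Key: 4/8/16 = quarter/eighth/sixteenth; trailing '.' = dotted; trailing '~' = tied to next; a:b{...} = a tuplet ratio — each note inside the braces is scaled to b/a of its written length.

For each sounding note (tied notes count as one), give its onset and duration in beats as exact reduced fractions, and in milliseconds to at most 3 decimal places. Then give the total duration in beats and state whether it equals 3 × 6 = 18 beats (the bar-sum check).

1) 0.0ms=0b +731.707ms=1b
2) 731.707ms=1b +731.707ms=1b
3) 1463.415ms=2b +1463.415ms=2b
4) 2926.829ms=4b +1463.415ms=2b
5) 4390.244ms=6b +627.178ms=6/7b
6) 5017.422ms=48/7b +627.178ms=6/7b
7) 5644.599ms=54/7b +627.178ms=6/7b
8) 6271.777ms=60/7b +627.178ms=6/7b
9) 6898.955ms=66/7b +627.178ms=6/7b
10) 7526.132ms=72/7b +627.178ms=6/7b
11) 8153.31ms=78/7b +2822.3ms=27/7b
12) 10975.61ms=15b +1097.561ms=3/2b
13) 12073.171ms=33/2b +1097.561ms=3/2b
Σ=18b of 18 (82bpm 6/8) — PASS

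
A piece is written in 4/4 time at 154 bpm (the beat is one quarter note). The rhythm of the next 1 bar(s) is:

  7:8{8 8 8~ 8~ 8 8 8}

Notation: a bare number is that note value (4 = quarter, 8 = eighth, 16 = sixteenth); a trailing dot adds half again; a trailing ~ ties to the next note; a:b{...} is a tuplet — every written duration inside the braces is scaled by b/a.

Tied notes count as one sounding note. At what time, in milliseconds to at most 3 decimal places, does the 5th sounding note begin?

1. 0.0ms @ 0 + 222.635ms (4/7)
2. 222.635ms @ 4/7 + 222.635ms (4/7)
3. 445.269ms @ 8/7 + 667.904ms (12/7)
4. 1113.173ms @ 20/7 + 222.635ms (4/7)
5. 1335.807ms @ 24/7 + 222.635ms (4/7)

note 5 onset = 24/7b = 1335.807ms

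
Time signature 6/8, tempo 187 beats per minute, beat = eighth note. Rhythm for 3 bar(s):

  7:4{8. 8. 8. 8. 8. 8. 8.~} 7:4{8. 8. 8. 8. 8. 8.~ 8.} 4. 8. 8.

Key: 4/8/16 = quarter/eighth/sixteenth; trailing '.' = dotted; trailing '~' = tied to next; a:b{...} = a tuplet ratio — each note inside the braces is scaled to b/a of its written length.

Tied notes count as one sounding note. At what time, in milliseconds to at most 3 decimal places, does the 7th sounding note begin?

1. 0.0ms @ 0 + 275.019ms (6/7)
2. 275.019ms @ 6/7 + 275.019ms (6/7)
3. 550.038ms @ 12/7 + 275.019ms (6/7)
4. 825.057ms @ 18/7 + 275.019ms (6/7)
5. 1100.076ms @ 24/7 + 275.019ms (6/7)
6. 1375.095ms @ 30/7 + 275.019ms (6/7)
7. 1650.115ms @ 36/7 + 550.038ms (12/7)
8. 2200.153ms @ 48/7 + 275.019ms (6/7)
9. 2475.172ms @ 54/7 + 275.019ms (6/7)
10. 2750.191ms @ 60/7 + 275.019ms (6/7)
11. 3025.21ms @ 66/7 + 275.019ms (6/7)
12. 3300.229ms @ 72/7 + 550.038ms (12/7)
13. 3850.267ms @ 12 + 962.567ms (3)
14. 4812.834ms @ 15 + 481.283ms (3/2)
15. 5294.118ms @ 33/2 + 481.283ms (3/2)

note 7 onset = 36/7b = 1650.115ms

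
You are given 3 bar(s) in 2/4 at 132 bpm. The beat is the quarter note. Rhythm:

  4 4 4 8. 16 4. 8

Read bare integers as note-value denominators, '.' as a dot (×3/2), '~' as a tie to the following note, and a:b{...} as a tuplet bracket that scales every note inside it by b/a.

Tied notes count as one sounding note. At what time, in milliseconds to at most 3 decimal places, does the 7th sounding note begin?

note 7 onset = 11/2b = 2500.0ms

1. 0.0ms @ 0 + 454.545ms (1)
2. 454.545ms @ 1 + 454.545ms (1)
3. 909.091ms @ 2 + 454.545ms (1)
4. 1363.636ms @ 3 + 340.909ms (3/4)
5. 1704.545ms @ 15/4 + 113.636ms (1/4)
6. 1818.182ms @ 4 + 681.818ms (3/2)
7. 2500.0ms @ 11/2 + 227.273ms (1/2)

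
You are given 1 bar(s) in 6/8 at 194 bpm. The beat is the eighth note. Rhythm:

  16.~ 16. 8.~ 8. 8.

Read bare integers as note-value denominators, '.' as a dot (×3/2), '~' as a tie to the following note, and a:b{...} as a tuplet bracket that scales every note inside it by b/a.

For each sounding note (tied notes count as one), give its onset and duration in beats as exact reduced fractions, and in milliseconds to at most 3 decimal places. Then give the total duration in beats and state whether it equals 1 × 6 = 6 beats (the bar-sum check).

1) 0.0ms=0b +463.918ms=3/2b
2) 463.918ms=3/2b +927.835ms=3b
3) 1391.753ms=9/2b +463.918ms=3/2b
Σ=6b of 6 (194bpm 6/8) — PASS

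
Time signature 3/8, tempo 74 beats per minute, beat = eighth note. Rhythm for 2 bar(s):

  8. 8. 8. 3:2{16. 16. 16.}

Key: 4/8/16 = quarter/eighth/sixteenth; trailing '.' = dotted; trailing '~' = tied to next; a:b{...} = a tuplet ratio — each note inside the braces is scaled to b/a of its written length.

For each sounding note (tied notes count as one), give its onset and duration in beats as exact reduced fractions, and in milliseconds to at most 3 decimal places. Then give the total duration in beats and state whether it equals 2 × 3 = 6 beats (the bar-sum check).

1) 0.0ms=0b +1216.216ms=3/2b
2) 1216.216ms=3/2b +1216.216ms=3/2b
3) 2432.432ms=3b +1216.216ms=3/2b
4) 3648.649ms=9/2b +405.405ms=1/2b
5) 4054.054ms=5b +405.405ms=1/2b
6) 4459.459ms=11/2b +405.405ms=1/2b
Σ=6b of 6 (74bpm 3/8) — PASS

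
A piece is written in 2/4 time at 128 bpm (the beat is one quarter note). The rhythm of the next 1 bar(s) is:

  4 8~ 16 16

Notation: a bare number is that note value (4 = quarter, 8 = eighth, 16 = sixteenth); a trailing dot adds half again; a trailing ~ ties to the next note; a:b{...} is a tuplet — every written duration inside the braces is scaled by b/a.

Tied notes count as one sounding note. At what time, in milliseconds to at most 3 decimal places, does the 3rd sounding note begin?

note 3 onset = 7/4b = 820.312ms

1. 0.0ms @ 0 + 468.75ms (1)
2. 468.75ms @ 1 + 351.562ms (3/4)
3. 820.312ms @ 7/4 + 117.188ms (1/4)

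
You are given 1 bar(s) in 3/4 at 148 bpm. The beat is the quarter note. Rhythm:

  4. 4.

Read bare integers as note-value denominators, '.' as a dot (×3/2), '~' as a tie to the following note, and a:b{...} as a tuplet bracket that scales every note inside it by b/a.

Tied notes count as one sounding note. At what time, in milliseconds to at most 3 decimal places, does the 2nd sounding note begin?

1. 0.0ms @ 0 + 608.108ms (3/2)
2. 608.108ms @ 3/2 + 608.108ms (3/2)

note 2 onset = 3/2b = 608.108ms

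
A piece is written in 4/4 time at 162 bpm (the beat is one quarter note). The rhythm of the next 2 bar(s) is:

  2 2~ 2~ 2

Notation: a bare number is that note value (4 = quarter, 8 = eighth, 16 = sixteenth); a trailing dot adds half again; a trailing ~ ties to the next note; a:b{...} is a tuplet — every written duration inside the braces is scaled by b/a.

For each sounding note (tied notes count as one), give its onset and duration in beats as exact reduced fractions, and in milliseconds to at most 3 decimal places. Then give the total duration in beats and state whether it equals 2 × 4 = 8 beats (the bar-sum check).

1) 0.0ms=0b +740.741ms=2b
2) 740.741ms=2b +2222.222ms=6b
Σ=8b of 8 (162bpm 4/4) — PASS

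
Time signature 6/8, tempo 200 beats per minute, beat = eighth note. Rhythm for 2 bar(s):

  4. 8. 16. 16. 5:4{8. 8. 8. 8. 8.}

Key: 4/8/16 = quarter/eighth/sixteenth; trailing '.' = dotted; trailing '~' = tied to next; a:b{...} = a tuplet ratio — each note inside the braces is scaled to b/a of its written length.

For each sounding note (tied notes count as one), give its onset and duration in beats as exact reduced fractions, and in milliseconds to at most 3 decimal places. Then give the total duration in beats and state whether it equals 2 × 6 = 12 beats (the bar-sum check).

1) 0.0ms=0b +900.0ms=3b
2) 900.0ms=3b +450.0ms=3/2b
3) 1350.0ms=9/2b +225.0ms=3/4b
4) 1575.0ms=21/4b +225.0ms=3/4b
5) 1800.0ms=6b +360.0ms=6/5b
6) 2160.0ms=36/5b +360.0ms=6/5b
7) 2520.0ms=42/5b +360.0ms=6/5b
8) 2880.0ms=48/5b +360.0ms=6/5b
9) 3240.0ms=54/5b +360.0ms=6/5b
Σ=12b of 12 (200bpm 6/8) — PASS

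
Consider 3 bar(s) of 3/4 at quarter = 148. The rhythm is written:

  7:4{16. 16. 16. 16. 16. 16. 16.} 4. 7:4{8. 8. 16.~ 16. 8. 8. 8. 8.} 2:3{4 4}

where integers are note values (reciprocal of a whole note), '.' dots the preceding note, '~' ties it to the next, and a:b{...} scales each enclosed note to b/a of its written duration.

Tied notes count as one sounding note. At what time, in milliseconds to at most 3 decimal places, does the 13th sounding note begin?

note 13 onset = 33/7b = 1911.197ms

1. 0.0ms @ 0 + 86.873ms (3/14)
2. 86.873ms @ 3/14 + 86.873ms (3/14)
3. 173.745ms @ 3/7 + 86.873ms (3/14)
4. 260.618ms @ 9/14 + 86.873ms (3/14)
5. 347.49ms @ 6/7 + 86.873ms (3/14)
6. 434.363ms @ 15/14 + 86.873ms (3/14)
7. 521.236ms @ 9/7 + 86.873ms (3/14)
8. 608.108ms @ 3/2 + 608.108ms (3/2)
9. 1216.216ms @ 3 + 173.745ms (3/7)
10. 1389.961ms @ 24/7 + 173.745ms (3/7)
11. 1563.707ms @ 27/7 + 173.745ms (3/7)
12. 1737.452ms @ 30/7 + 173.745ms (3/7)
13. 1911.197ms @ 33/7 + 173.745ms (3/7)
14. 2084.942ms @ 36/7 + 173.745ms (3/7)
15. 2258.687ms @ 39/7 + 173.745ms (3/7)
16. 2432.432ms @ 6 + 608.108ms (3/2)
17. 3040.541ms @ 15/2 + 608.108ms (3/2)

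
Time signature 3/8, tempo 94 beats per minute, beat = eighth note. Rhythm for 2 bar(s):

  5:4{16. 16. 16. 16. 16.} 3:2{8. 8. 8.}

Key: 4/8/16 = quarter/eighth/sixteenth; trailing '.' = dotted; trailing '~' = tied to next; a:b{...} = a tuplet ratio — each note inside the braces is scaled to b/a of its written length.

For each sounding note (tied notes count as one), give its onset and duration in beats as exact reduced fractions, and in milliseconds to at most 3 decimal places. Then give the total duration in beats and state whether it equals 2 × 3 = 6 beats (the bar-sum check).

1) 0.0ms=0b +382.979ms=3/5b
2) 382.979ms=3/5b +382.979ms=3/5b
3) 765.957ms=6/5b +382.979ms=3/5b
4) 1148.936ms=9/5b +382.979ms=3/5b
5) 1531.915ms=12/5b +382.979ms=3/5b
6) 1914.894ms=3b +638.298ms=1b
7) 2553.191ms=4b +638.298ms=1b
8) 3191.489ms=5b +638.298ms=1b
Σ=6b of 6 (94bpm 3/8) — PASS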